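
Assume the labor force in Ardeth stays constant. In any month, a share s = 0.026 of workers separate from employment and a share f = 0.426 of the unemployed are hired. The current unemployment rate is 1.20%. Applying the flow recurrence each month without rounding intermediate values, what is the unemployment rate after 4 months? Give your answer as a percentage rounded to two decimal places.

Unemployment rate after four months ≈ 5.34%.

With a fixed labor force, u_{t+1} = u_t + s·(1−u_t) − f·u_t = u_t·(1−s−f) + s.
Here 1−s−f = 0.548 and s = 0.026.
u_1 = 0.012000 × 0.548 + 0.026 = 0.032576.
u_2 = 0.032576 × 0.548 + 0.026 = 0.043852.
u_3 = 0.043852 × 0.548 + 0.026 = 0.050031.
u_4 = 0.050031 × 0.548 + 0.026 = 0.053417.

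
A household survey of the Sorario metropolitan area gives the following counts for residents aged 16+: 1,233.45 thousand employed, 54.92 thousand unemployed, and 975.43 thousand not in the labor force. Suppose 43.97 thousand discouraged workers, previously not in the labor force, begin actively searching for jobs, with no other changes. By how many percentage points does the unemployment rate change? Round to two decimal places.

Initially, labor force = 1,233.45 + 54.92 = 1,288.37 thousand, so u = 54.92/1,288.37 = 4.26%.
After the change, unemployed and labor force both rise by 43.97 → E = 1,233.45, U = 98.89, labor force = 1,332.34 thousand.
New unemployment rate = 98.89 / 1,332.34 = 7.42%.
Change = 7.42% − 4.26% = +3.16 percentage points.

The unemployment rate changes by +3.16 percentage points.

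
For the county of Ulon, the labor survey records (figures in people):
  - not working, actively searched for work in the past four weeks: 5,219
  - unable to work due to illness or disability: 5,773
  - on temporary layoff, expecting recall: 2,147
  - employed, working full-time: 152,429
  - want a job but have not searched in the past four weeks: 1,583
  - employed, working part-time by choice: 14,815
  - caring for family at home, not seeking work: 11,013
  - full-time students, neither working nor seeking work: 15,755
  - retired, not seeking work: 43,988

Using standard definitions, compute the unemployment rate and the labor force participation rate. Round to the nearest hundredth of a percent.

Unemployment rate ≈ 4.22%; labor force participation rate ≈ 69.09%.

Employed = 152,429 + 14,815 = 167,244.
Unemployed = 5,219 + 2,147 = 7,366 (jobless and actively searching, or on temporary layoff).
Labor force = 167,244 + 7,366 = 174,610.
Not in labor force = 5,773 + 1,583 + 11,013 + 15,755 + 43,988 = 78,112 (those not working and not actively searching are outside the labor force — including those who want a job but have given up searching).
Civilian working-age population = 174,610 + 78,112 = 252,722.
Unemployment rate = 7,366 / 174,610 = 4.22%.
Labor force participation rate = 174,610 / 252,722 = 69.09%.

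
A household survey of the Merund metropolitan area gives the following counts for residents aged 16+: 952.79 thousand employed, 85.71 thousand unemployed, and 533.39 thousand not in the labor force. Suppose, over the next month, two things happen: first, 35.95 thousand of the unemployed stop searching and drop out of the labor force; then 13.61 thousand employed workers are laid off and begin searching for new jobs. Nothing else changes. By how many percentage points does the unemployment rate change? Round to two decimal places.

Initially, labor force = 952.79 + 85.71 = 1,038.50 thousand, so u = 85.71/1,038.50 = 8.25%.
After the first change, unemployed and labor force both fall by 35.95 → E = 952.79, U = 49.76, labor force = 1,002.55 thousand.
After the second change, employed falls and unemployed rises by 13.61; labor force unchanged → E = 939.18, U = 63.37, labor force = 1,002.55 thousand.
New unemployment rate = 63.37 / 1,002.55 = 6.32%.
Change = 6.32% − 8.25% = −1.93 percentage points.

The unemployment rate changes by −1.93 percentage points.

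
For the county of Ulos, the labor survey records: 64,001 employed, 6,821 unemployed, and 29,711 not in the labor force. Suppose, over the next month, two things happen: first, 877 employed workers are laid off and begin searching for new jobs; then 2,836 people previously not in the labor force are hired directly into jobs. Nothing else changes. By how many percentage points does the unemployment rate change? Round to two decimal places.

The unemployment rate changes by +0.82 percentage points.

Initially, labor force = 64,001 + 6,821 = 70,822, so u = 6,821/70,822 = 9.63%.
After the first change, employed falls and unemployed rises by 877; labor force unchanged → E = 63,124, U = 7,698, labor force = 70,822.
After the second change, employed and labor force both rise by 2,836; unemployed unchanged → E = 65,960, U = 7,698, labor force = 73,658.
New unemployment rate = 7,698 / 73,658 = 10.45%.
Change = 10.45% − 9.63% = +0.82 percentage points.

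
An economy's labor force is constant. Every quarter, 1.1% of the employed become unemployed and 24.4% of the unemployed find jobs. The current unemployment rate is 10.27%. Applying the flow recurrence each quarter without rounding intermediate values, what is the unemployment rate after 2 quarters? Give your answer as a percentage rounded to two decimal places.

Unemployment rate after two quarters ≈ 7.62%.

With a fixed labor force, u_{t+1} = u_t + s·(1−u_t) − f·u_t = u_t·(1−s−f) + s.
Here 1−s−f = 0.745 and s = 0.011.
u_1 = 0.102700 × 0.745 + 0.011 = 0.087511.
u_2 = 0.087511 × 0.745 + 0.011 = 0.076196.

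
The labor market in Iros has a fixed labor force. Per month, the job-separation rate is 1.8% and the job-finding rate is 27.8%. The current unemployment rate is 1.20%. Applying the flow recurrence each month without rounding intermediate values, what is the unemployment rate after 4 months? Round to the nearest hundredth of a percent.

With a fixed labor force, u_{t+1} = u_t + s·(1−u_t) − f·u_t = u_t·(1−s−f) + s.
Here 1−s−f = 0.704 and s = 0.018.
u_1 = 0.012000 × 0.704 + 0.018 = 0.026448.
u_2 = 0.026448 × 0.704 + 0.018 = 0.036619.
u_3 = 0.036619 × 0.704 + 0.018 = 0.043780.
u_4 = 0.043780 × 0.704 + 0.018 = 0.048821.

Unemployment rate after four months ≈ 4.88%.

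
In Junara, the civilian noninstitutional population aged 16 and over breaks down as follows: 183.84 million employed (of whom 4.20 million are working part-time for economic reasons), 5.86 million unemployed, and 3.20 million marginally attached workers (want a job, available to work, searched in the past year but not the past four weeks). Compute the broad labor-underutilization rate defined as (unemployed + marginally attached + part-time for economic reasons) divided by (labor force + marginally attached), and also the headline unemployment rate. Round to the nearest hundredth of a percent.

Broad underutilization rate ≈ 6.87%; headline unemployment rate ≈ 3.09%.

Labor force = 183.84 + 5.86 = 189.70 million.
Numerator = 5.86 + 3.20 + 4.20 = 13.26 million.
Denominator = 189.70 + 3.20 = 192.90 million.
Broad rate = 13.26 / 192.90 = 6.87%.
Headline unemployment rate = 5.86 / 189.70 = 3.09%.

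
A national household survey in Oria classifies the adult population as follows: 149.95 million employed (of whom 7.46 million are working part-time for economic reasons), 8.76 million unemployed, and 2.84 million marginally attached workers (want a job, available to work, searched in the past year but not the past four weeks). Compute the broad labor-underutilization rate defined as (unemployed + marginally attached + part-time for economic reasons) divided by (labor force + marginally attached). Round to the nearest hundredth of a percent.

Broad underutilization rate ≈ 11.80%.

Labor force = 149.95 + 8.76 = 158.71 million.
Numerator = 8.76 + 2.84 + 7.46 = 19.06 million.
Denominator = 158.71 + 2.84 = 161.55 million.
Broad rate = 19.06 / 161.55 = 11.80%.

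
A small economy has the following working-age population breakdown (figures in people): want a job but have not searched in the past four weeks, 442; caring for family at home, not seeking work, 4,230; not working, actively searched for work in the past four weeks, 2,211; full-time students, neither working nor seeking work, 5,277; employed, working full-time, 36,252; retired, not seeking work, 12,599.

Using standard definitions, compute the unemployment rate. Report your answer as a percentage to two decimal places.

Unemployment rate ≈ 5.75%.

Employed = 36,252.
Unemployed = 2,211.
Labor force = 36,252 + 2,211 = 38,463.
Unemployment rate = 2,211 / 38,463 = 5.75%.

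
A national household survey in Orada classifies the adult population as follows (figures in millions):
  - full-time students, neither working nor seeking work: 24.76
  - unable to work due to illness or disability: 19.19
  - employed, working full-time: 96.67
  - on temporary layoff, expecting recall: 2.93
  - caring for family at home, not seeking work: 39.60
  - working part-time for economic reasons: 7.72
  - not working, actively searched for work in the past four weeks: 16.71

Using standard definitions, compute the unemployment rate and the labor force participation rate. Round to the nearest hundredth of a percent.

Unemployment rate ≈ 15.83%; labor force participation rate ≈ 59.75%.

Employed = 96.67 + 7.72 = 104.39 million (anyone who worked, including part-time for economic reasons, counts as employed).
Unemployed = 2.93 + 16.71 = 19.64 million (jobless and actively searching, or on temporary layoff).
Labor force = 104.39 + 19.64 = 124.03 million.
Not in labor force = 24.76 + 19.19 + 39.60 = 83.55 million (those not working and not actively searching are outside the labor force).
Civilian working-age population = 124.03 + 83.55 = 207.58 million.
Unemployment rate = 19.64 / 124.03 = 15.83%.
Labor force participation rate = 124.03 / 207.58 = 59.75%.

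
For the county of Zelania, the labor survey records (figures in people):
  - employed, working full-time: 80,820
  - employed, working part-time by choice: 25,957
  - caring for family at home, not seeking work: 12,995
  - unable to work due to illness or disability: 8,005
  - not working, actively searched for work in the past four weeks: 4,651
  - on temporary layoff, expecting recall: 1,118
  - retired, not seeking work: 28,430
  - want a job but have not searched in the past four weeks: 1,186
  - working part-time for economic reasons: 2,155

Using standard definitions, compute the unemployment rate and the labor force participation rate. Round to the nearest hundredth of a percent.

Unemployment rate ≈ 5.03%; labor force participation rate ≈ 69.38%.

Employed = 80,820 + 25,957 + 2,155 = 108,932 (anyone who worked, including part-time for economic reasons, counts as employed).
Unemployed = 4,651 + 1,118 = 5,769 (jobless and actively searching, or on temporary layoff).
Labor force = 108,932 + 5,769 = 114,701.
Not in labor force = 12,995 + 8,005 + 28,430 + 1,186 = 50,616 (those not working and not actively searching are outside the labor force — including those who want a job but have given up searching).
Civilian working-age population = 114,701 + 50,616 = 165,317.
Unemployment rate = 5,769 / 114,701 = 5.03%.
Labor force participation rate = 114,701 / 165,317 = 69.38%.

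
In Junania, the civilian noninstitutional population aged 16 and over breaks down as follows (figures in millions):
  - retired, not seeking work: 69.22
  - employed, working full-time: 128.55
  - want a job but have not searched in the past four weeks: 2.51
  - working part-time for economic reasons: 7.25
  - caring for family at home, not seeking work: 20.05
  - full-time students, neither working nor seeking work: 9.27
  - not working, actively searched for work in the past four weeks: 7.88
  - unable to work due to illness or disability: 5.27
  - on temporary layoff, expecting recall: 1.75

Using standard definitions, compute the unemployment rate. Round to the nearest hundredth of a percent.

Employed = 128.55 + 7.25 = 135.80 million (anyone who worked, including part-time for economic reasons, counts as employed).
Unemployed = 7.88 + 1.75 = 9.63 million (jobless and actively searching, or on temporary layoff).
Labor force = 135.80 + 9.63 = 145.43 million.
Unemployment rate = 9.63 / 145.43 = 6.62%.

Unemployment rate ≈ 6.62%.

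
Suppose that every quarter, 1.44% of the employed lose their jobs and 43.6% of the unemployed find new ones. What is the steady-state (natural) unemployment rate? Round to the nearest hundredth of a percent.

Steady-state unemployment rate ≈ 3.20%.

At steady state the flows balance: s·E = f·U, so U/(E+U) = s/(s+f).
u* = 1.44 / (1.44 + 43.6) = 1.44 / 45.04 = 3.20%.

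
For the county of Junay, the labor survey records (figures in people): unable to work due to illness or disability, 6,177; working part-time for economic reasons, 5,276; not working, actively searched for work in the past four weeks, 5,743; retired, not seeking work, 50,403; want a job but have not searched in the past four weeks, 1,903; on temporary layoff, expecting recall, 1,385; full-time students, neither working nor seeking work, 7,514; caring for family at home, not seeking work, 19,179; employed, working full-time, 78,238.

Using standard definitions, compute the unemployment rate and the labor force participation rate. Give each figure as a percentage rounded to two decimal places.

Unemployment rate ≈ 7.86%; labor force participation rate ≈ 51.55%.

Employed = 5,276 + 78,238 = 83,514 (anyone who worked, including part-time for economic reasons, counts as employed).
Unemployed = 5,743 + 1,385 = 7,128 (jobless and actively searching, or on temporary layoff).
Labor force = 83,514 + 7,128 = 90,642.
Not in labor force = 6,177 + 50,403 + 1,903 + 7,514 + 19,179 = 85,176 (those not working and not actively searching are outside the labor force — including those who want a job but have given up searching).
Civilian working-age population = 90,642 + 85,176 = 175,818.
Unemployment rate = 7,128 / 90,642 = 7.86%.
Labor force participation rate = 90,642 / 175,818 = 51.55%.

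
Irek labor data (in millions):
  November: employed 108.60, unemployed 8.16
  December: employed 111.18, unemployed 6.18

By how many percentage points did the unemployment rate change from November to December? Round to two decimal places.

The unemployment rate changed by −1.72 percentage points.

November: labor force = 108.60 + 8.16 = 116.76; u = 8.16/116.76 = 6.99%.
December: labor force = 111.18 + 6.18 = 117.36; u = 6.18/117.36 = 5.27%.
Change = 5.27% − 6.99% = −1.72 pp.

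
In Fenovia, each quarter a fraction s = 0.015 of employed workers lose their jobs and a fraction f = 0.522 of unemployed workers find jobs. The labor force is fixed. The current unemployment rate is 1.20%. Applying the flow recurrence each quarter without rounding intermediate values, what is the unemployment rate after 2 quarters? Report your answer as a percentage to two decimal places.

Unemployment rate after two quarters ≈ 2.45%.

With a fixed labor force, u_{t+1} = u_t + s·(1−u_t) − f·u_t = u_t·(1−s−f) + s.
Here 1−s−f = 0.463 and s = 0.015.
u_1 = 0.012000 × 0.463 + 0.015 = 0.020556.
u_2 = 0.020556 × 0.463 + 0.015 = 0.024517.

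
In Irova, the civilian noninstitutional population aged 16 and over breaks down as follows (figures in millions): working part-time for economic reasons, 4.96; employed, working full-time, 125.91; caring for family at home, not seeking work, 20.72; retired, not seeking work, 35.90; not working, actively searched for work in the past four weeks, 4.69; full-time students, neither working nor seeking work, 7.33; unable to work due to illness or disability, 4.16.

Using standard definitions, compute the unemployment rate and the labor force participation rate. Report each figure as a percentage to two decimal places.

Employed = 4.96 + 125.91 = 130.87 million (anyone who worked, including part-time for economic reasons, counts as employed).
Unemployed = 4.69 million.
Labor force = 130.87 + 4.69 = 135.56 million.
Not in labor force = 20.72 + 35.90 + 7.33 + 4.16 = 68.11 million (those not working and not actively searching are outside the labor force).
Civilian working-age population = 135.56 + 68.11 = 203.67 million.
Unemployment rate = 4.69 / 135.56 = 3.46%.
Labor force participation rate = 135.56 / 203.67 = 66.56%.

Unemployment rate ≈ 3.46%; labor force participation rate ≈ 66.56%.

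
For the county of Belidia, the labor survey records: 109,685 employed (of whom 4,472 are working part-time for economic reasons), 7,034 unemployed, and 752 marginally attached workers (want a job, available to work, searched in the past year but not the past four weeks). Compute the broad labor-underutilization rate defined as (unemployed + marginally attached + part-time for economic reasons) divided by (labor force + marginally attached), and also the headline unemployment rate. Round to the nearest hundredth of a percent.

Broad underutilization rate ≈ 10.43%; headline unemployment rate ≈ 6.03%.

Labor force = 109,685 + 7,034 = 116,719.
Numerator = 7,034 + 752 + 4,472 = 12,258.
Denominator = 116,719 + 752 = 117,471.
Broad rate = 12,258 / 117,471 = 10.43%.
Headline unemployment rate = 7,034 / 116,719 = 6.03%.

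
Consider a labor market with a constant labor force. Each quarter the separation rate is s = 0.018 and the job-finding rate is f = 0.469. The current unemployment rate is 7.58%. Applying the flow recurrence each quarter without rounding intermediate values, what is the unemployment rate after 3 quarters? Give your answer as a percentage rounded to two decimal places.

With a fixed labor force, u_{t+1} = u_t + s·(1−u_t) − f·u_t = u_t·(1−s−f) + s.
Here 1−s−f = 0.513 and s = 0.018.
u_1 = 0.075800 × 0.513 + 0.018 = 0.056885.
u_2 = 0.056885 × 0.513 + 0.018 = 0.047182.
u_3 = 0.047182 × 0.513 + 0.018 = 0.042204.

Unemployment rate after three quarters ≈ 4.22%.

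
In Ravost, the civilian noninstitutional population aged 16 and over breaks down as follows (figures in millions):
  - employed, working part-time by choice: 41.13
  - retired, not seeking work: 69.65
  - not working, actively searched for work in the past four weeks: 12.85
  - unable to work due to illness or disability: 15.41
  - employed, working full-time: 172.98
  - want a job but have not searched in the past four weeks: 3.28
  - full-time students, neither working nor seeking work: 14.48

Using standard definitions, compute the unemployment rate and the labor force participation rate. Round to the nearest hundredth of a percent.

Employed = 41.13 + 172.98 = 214.11 million.
Unemployed = 12.85 million.
Labor force = 214.11 + 12.85 = 226.96 million.
Not in labor force = 69.65 + 15.41 + 3.28 + 14.48 = 102.82 million (those not working and not actively searching are outside the labor force — including those who want a job but have given up searching).
Civilian working-age population = 226.96 + 102.82 = 329.78 million.
Unemployment rate = 12.85 / 226.96 = 5.66%.
Labor force participation rate = 226.96 / 329.78 = 68.82%.

Unemployment rate ≈ 5.66%; labor force participation rate ≈ 68.82%.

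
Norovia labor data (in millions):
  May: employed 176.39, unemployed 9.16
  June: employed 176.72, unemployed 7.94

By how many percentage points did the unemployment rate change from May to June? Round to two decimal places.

May: labor force = 176.39 + 9.16 = 185.55; u = 9.16/185.55 = 4.94%.
June: labor force = 176.72 + 7.94 = 184.66; u = 7.94/184.66 = 4.30%.
Change = 4.30% − 4.94% = −0.64 pp.

The unemployment rate changed by −0.64 percentage points.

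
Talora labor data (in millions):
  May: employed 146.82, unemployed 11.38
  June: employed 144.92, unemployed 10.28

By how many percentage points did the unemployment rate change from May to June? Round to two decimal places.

May: labor force = 146.82 + 11.38 = 158.20; u = 11.38/158.20 = 7.19%.
June: labor force = 144.92 + 10.28 = 155.20; u = 10.28/155.20 = 6.62%.
Change = 6.62% − 7.19% = −0.57 pp.

The unemployment rate changed by −0.57 percentage points.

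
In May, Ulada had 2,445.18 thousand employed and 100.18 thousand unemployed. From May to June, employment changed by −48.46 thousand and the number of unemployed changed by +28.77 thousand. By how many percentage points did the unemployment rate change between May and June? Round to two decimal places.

The unemployment rate changed by +1.17 percentage points.

May: labor force = 2,445.18 + 100.18 = 2,545.36; u = 100.18/2,545.36 = 3.94%.
June: labor force = 2,396.72 + 128.95 = 2,525.67; u = 128.95/2,525.67 = 5.11%.
Change = 5.11% − 3.94% = +1.17 pp.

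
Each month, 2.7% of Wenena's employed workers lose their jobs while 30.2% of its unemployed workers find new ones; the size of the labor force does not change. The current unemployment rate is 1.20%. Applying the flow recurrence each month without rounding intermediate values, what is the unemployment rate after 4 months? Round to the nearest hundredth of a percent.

Unemployment rate after four months ≈ 6.79%.

With a fixed labor force, u_{t+1} = u_t + s·(1−u_t) − f·u_t = u_t·(1−s−f) + s.
Here 1−s−f = 0.671 and s = 0.027.
u_1 = 0.012000 × 0.671 + 0.027 = 0.035052.
u_2 = 0.035052 × 0.671 + 0.027 = 0.050520.
u_3 = 0.050520 × 0.671 + 0.027 = 0.060899.
u_4 = 0.060899 × 0.671 + 0.027 = 0.067863.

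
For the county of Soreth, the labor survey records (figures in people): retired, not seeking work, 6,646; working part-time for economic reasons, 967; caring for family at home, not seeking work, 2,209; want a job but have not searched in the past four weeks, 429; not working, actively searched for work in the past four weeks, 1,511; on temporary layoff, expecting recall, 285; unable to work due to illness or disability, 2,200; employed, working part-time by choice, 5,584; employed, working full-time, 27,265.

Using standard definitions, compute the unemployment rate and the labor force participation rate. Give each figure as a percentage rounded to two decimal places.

Employed = 967 + 5,584 + 27,265 = 33,816 (anyone who worked, including part-time for economic reasons, counts as employed).
Unemployed = 1,511 + 285 = 1,796 (jobless and actively searching, or on temporary layoff).
Labor force = 33,816 + 1,796 = 35,612.
Not in labor force = 6,646 + 2,209 + 429 + 2,200 = 11,484 (those not working and not actively searching are outside the labor force — including those who want a job but have given up searching).
Civilian working-age population = 35,612 + 11,484 = 47,096.
Unemployment rate = 1,796 / 35,612 = 5.04%.
Labor force participation rate = 35,612 / 47,096 = 75.62%.

Unemployment rate ≈ 5.04%; labor force participation rate ≈ 75.62%.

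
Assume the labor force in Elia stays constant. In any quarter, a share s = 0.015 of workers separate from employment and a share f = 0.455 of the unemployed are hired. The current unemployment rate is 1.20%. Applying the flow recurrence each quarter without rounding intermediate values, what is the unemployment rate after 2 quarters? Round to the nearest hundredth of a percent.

With a fixed labor force, u_{t+1} = u_t + s·(1−u_t) − f·u_t = u_t·(1−s−f) + s.
Here 1−s−f = 0.530 and s = 0.015.
u_1 = 0.012000 × 0.530 + 0.015 = 0.021360.
u_2 = 0.021360 × 0.530 + 0.015 = 0.026321.

Unemployment rate after two quarters ≈ 2.63%.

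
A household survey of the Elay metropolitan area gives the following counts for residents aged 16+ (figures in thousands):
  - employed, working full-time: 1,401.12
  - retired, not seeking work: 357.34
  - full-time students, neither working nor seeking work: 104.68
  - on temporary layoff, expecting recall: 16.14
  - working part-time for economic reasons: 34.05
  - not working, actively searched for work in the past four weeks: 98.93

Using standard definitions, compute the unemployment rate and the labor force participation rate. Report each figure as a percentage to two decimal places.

Unemployment rate ≈ 7.42%; labor force participation rate ≈ 77.04%.

Employed = 1,401.12 + 34.05 = 1,435.17 thousand (anyone who worked, including part-time for economic reasons, counts as employed).
Unemployed = 16.14 + 98.93 = 115.07 thousand (jobless and actively searching, or on temporary layoff).
Labor force = 1,435.17 + 115.07 = 1,550.24 thousand.
Not in labor force = 357.34 + 104.68 = 462.02 thousand (those not working and not actively searching are outside the labor force).
Civilian working-age population = 1,550.24 + 462.02 = 2,012.26 thousand.
Unemployment rate = 115.07 / 1,550.24 = 7.42%.
Labor force participation rate = 1,550.24 / 2,012.26 = 77.04%.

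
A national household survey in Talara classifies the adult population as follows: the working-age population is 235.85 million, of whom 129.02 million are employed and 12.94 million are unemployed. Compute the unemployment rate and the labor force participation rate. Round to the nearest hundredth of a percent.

Labor force = employed + unemployed = 129.02 + 12.94 = 141.96 million.
Unemployment rate = 12.94 / 141.96 = 9.12%.
Labor force participation rate = 141.96 / 235.85 = 60.19%.

Unemployment rate ≈ 9.12%; labor force participation rate ≈ 60.19%.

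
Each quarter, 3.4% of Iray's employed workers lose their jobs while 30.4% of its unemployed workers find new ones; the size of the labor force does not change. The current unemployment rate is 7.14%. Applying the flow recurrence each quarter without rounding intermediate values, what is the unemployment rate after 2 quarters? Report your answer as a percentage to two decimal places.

With a fixed labor force, u_{t+1} = u_t + s·(1−u_t) − f·u_t = u_t·(1−s−f) + s.
Here 1−s−f = 0.662 and s = 0.034.
u_1 = 0.071400 × 0.662 + 0.034 = 0.081267.
u_2 = 0.081267 × 0.662 + 0.034 = 0.087799.

Unemployment rate after two quarters ≈ 8.78%.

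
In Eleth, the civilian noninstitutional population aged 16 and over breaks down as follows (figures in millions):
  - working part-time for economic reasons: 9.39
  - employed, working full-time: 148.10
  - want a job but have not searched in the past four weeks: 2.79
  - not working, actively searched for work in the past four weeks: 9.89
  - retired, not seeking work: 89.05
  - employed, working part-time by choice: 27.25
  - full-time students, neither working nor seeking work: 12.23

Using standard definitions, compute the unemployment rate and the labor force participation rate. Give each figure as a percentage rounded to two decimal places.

Unemployment rate ≈ 5.08%; labor force participation rate ≈ 65.16%.

Employed = 9.39 + 148.10 + 27.25 = 184.74 million (anyone who worked, including part-time for economic reasons, counts as employed).
Unemployed = 9.89 million.
Labor force = 184.74 + 9.89 = 194.63 million.
Not in labor force = 2.79 + 89.05 + 12.23 = 104.07 million (those not working and not actively searching are outside the labor force — including those who want a job but have given up searching).
Civilian working-age population = 194.63 + 104.07 = 298.70 million.
Unemployment rate = 9.89 / 194.63 = 5.08%.
Labor force participation rate = 194.63 / 298.70 = 65.16%.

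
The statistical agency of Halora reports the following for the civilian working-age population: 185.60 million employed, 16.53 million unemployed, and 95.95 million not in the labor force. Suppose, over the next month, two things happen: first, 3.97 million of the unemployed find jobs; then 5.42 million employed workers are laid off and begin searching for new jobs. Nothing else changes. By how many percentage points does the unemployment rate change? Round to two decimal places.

Initially, labor force = 185.60 + 16.53 = 202.13 million, so u = 16.53/202.13 = 8.18%.
After the first change, unemployed falls and employed rises by 3.97; labor force unchanged → E = 189.57, U = 12.56, labor force = 202.13 million.
After the second change, employed falls and unemployed rises by 5.42; labor force unchanged → E = 184.15, U = 17.98, labor force = 202.13 million.
New unemployment rate = 17.98 / 202.13 = 8.90%.
Change = 8.90% − 8.18% = +0.72 percentage points.

The unemployment rate changes by +0.72 percentage points.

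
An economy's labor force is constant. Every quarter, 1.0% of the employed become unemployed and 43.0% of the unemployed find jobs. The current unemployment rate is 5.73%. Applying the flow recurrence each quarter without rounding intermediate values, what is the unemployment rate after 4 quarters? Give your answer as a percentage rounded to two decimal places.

Unemployment rate after four quarters ≈ 2.61%.

With a fixed labor force, u_{t+1} = u_t + s·(1−u_t) − f·u_t = u_t·(1−s−f) + s.
Here 1−s−f = 0.560 and s = 0.010.
u_1 = 0.057300 × 0.560 + 0.010 = 0.042088.
u_2 = 0.042088 × 0.560 + 0.010 = 0.033569.
u_3 = 0.033569 × 0.560 + 0.010 = 0.028799.
u_4 = 0.028799 × 0.560 + 0.010 = 0.026127.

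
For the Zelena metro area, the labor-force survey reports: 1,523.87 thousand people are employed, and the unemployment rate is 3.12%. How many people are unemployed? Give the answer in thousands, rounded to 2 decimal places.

About 49.08 thousand are unemployed.

Let U be the number unemployed. The labor force is E + U, and U/(E+U) = 0.0312.
So U = 0.0312 × 1,523.87 / (1 − 0.0312) = 47.5447 / 0.9688 ≈ 49.08 thousand.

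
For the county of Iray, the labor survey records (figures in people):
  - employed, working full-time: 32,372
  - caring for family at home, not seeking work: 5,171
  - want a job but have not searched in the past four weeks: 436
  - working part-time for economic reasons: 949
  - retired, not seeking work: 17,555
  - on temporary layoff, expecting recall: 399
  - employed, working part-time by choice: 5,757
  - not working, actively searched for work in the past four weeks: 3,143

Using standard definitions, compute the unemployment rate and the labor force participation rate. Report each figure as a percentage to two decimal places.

Employed = 32,372 + 949 + 5,757 = 39,078 (anyone who worked, including part-time for economic reasons, counts as employed).
Unemployed = 399 + 3,143 = 3,542 (jobless and actively searching, or on temporary layoff).
Labor force = 39,078 + 3,542 = 42,620.
Not in labor force = 5,171 + 436 + 17,555 = 23,162 (those not working and not actively searching are outside the labor force — including those who want a job but have given up searching).
Civilian working-age population = 42,620 + 23,162 = 65,782.
Unemployment rate = 3,542 / 42,620 = 8.31%.
Labor force participation rate = 42,620 / 65,782 = 64.79%.

Unemployment rate ≈ 8.31%; labor force participation rate ≈ 64.79%.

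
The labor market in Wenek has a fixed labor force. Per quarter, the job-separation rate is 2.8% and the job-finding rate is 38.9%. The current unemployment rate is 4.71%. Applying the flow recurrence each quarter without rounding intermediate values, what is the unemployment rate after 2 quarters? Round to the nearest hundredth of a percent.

With a fixed labor force, u_{t+1} = u_t + s·(1−u_t) − f·u_t = u_t·(1−s−f) + s.
Here 1−s−f = 0.583 and s = 0.028.
u_1 = 0.047100 × 0.583 + 0.028 = 0.055459.
u_2 = 0.055459 × 0.583 + 0.028 = 0.060333.

Unemployment rate after two quarters ≈ 6.03%.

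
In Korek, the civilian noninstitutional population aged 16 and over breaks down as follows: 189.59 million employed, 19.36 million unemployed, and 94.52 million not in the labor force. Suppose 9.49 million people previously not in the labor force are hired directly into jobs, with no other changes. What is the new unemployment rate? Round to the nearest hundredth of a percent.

New unemployment rate ≈ 8.86%.

Initially, labor force = 189.59 + 19.36 = 208.95 million, so u = 19.36/208.95 = 9.27%.
After the change, employed and labor force both rise by 9.49; unemployed unchanged → E = 199.08, U = 19.36, labor force = 218.44 million.
New unemployment rate = 19.36 / 218.44 = 8.86%.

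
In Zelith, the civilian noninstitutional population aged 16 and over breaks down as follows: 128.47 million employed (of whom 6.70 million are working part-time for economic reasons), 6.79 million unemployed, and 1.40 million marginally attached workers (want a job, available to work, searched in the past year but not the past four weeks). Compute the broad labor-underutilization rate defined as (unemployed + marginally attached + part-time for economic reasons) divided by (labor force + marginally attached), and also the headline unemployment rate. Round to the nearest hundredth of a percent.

Broad underutilization rate ≈ 10.90%; headline unemployment rate ≈ 5.02%.

Labor force = 128.47 + 6.79 = 135.26 million.
Numerator = 6.79 + 1.40 + 6.70 = 14.89 million.
Denominator = 135.26 + 1.40 = 136.66 million.
Broad rate = 14.89 / 136.66 = 10.90%.
Headline unemployment rate = 6.79 / 135.26 = 5.02%.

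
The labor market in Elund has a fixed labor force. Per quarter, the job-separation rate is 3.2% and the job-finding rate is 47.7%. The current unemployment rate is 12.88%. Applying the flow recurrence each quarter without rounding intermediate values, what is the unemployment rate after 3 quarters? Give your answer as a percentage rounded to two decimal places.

With a fixed labor force, u_{t+1} = u_t + s·(1−u_t) − f·u_t = u_t·(1−s−f) + s.
Here 1−s−f = 0.491 and s = 0.032.
u_1 = 0.128800 × 0.491 + 0.032 = 0.095241.
u_2 = 0.095241 × 0.491 + 0.032 = 0.078763.
u_3 = 0.078763 × 0.491 + 0.032 = 0.070673.

Unemployment rate after three quarters ≈ 7.07%.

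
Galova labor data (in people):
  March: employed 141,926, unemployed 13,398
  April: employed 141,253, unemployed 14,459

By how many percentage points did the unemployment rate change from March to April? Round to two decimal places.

The unemployment rate changed by +0.66 percentage points.

March: labor force = 141,926 + 13,398 = 155,324; u = 13,398/155,324 = 8.63%.
April: labor force = 141,253 + 14,459 = 155,712; u = 14,459/155,712 = 9.29%.
Change = 9.29% − 8.63% = +0.66 pp.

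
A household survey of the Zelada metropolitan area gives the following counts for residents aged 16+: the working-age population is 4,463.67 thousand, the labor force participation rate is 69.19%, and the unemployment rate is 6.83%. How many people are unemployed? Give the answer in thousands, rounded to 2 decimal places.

About 210.94 thousand are unemployed.

Labor force = 0.6919 × 4,463.67 = 3,088.41 thousand.
Unemployed = 0.0683 × 3,088.41 ≈ 210.94 thousand.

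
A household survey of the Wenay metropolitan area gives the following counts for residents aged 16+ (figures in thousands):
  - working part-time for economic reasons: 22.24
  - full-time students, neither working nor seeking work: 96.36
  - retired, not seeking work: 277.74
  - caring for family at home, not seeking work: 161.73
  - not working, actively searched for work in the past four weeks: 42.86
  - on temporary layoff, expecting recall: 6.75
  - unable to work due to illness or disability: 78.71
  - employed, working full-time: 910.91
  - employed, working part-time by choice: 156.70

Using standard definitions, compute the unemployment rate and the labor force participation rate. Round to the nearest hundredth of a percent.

Employed = 22.24 + 910.91 + 156.70 = 1,089.85 thousand (anyone who worked, including part-time for economic reasons, counts as employed).
Unemployed = 42.86 + 6.75 = 49.61 thousand (jobless and actively searching, or on temporary layoff).
Labor force = 1,089.85 + 49.61 = 1,139.46 thousand.
Not in labor force = 96.36 + 277.74 + 161.73 + 78.71 = 614.54 thousand (those not working and not actively searching are outside the labor force).
Civilian working-age population = 1,139.46 + 614.54 = 1,754.00 thousand.
Unemployment rate = 49.61 / 1,139.46 = 4.35%.
Labor force participation rate = 1,139.46 / 1,754.00 = 64.96%.

Unemployment rate ≈ 4.35%; labor force participation rate ≈ 64.96%.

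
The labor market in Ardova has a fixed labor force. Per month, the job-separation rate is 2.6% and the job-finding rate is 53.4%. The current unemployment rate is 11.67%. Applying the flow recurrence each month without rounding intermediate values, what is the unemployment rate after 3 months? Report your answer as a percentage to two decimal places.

With a fixed labor force, u_{t+1} = u_t + s·(1−u_t) − f·u_t = u_t·(1−s−f) + s.
Here 1−s−f = 0.440 and s = 0.026.
u_1 = 0.116700 × 0.440 + 0.026 = 0.077348.
u_2 = 0.077348 × 0.440 + 0.026 = 0.060033.
u_3 = 0.060033 × 0.440 + 0.026 = 0.052415.

Unemployment rate after three months ≈ 5.24%.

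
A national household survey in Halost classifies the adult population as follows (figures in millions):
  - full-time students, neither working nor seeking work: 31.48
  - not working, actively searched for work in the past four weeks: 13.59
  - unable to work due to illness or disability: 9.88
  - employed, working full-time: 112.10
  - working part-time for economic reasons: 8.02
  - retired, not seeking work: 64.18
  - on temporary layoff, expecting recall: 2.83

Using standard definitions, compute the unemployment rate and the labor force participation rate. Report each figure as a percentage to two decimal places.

Unemployment rate ≈ 12.03%; labor force participation rate ≈ 56.40%.

Employed = 112.10 + 8.02 = 120.12 million (anyone who worked, including part-time for economic reasons, counts as employed).
Unemployed = 13.59 + 2.83 = 16.42 million (jobless and actively searching, or on temporary layoff).
Labor force = 120.12 + 16.42 = 136.54 million.
Not in labor force = 31.48 + 9.88 + 64.18 = 105.54 million (those not working and not actively searching are outside the labor force).
Civilian working-age population = 136.54 + 105.54 = 242.08 million.
Unemployment rate = 16.42 / 136.54 = 12.03%.
Labor force participation rate = 136.54 / 242.08 = 56.40%.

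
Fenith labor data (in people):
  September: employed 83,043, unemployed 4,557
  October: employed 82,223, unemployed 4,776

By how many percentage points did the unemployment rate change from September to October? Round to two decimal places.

September: labor force = 83,043 + 4,557 = 87,600; u = 4,557/87,600 = 5.20%.
October: labor force = 82,223 + 4,776 = 86,999; u = 4,776/86,999 = 5.49%.
Change = 5.49% − 5.20% = +0.29 pp.

The unemployment rate changed by +0.29 percentage points.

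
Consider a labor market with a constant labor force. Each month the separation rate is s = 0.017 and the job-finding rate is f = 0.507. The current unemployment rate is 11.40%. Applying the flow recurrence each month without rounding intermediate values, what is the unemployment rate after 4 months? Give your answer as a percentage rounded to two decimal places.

Unemployment rate after four months ≈ 3.66%.

With a fixed labor force, u_{t+1} = u_t + s·(1−u_t) − f·u_t = u_t·(1−s−f) + s.
Here 1−s−f = 0.476 and s = 0.017.
u_1 = 0.114000 × 0.476 + 0.017 = 0.071264.
u_2 = 0.071264 × 0.476 + 0.017 = 0.050922.
u_3 = 0.050922 × 0.476 + 0.017 = 0.041239.
u_4 = 0.041239 × 0.476 + 0.017 = 0.036630.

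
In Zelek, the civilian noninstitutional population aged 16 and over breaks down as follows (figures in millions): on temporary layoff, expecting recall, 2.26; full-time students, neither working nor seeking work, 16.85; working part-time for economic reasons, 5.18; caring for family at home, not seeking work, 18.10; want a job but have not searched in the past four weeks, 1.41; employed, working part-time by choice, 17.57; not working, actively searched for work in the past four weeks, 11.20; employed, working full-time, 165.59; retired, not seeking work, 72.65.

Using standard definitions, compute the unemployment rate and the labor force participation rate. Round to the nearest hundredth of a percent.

Employed = 5.18 + 17.57 + 165.59 = 188.34 million (anyone who worked, including part-time for economic reasons, counts as employed).
Unemployed = 2.26 + 11.20 = 13.46 million (jobless and actively searching, or on temporary layoff).
Labor force = 188.34 + 13.46 = 201.80 million.
Not in labor force = 16.85 + 18.10 + 1.41 + 72.65 = 109.01 million (those not working and not actively searching are outside the labor force — including those who want a job but have given up searching).
Civilian working-age population = 201.80 + 109.01 = 310.81 million.
Unemployment rate = 13.46 / 201.80 = 6.67%.
Labor force participation rate = 201.80 / 310.81 = 64.93%.

Unemployment rate ≈ 6.67%; labor force participation rate ≈ 64.93%.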